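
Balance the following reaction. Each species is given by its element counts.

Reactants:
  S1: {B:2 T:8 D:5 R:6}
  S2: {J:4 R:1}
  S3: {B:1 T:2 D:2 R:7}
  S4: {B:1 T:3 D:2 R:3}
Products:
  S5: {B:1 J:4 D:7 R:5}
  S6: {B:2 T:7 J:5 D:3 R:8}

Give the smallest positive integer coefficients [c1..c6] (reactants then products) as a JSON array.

B: 1·2+6·0+1·1+6·1 = 9 | 1·1+4·2 = 9
T: 1·8+6·0+1·2+6·3 = 28 | 1·0+4·7 = 28
J: 1·0+6·4+1·0+6·0 = 24 | 1·4+4·5 = 24
D: 1·5+6·0+1·2+6·2 = 19 | 1·7+4·3 = 19
R: 1·6+6·1+1·7+6·3 = 37 | 1·5+4·8 = 37
gcd(1,6,1,6,1,4) = 1

Coefficients: [1, 6, 1, 6, 1, 4]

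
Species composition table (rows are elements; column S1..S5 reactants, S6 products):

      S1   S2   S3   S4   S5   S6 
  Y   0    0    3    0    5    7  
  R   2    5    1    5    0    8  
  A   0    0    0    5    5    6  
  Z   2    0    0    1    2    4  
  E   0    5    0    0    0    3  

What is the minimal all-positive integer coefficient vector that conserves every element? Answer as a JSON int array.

Coefficients: [5, 3, 5, 2, 4, 5]

Y: 5·0+3·0+5·3+2·0+4·5 = 35 | 5·7 = 35
R: 5·2+3·5+5·1+2·5+4·0 = 40 | 5·8 = 40
A: 5·0+3·0+5·0+2·5+4·5 = 30 | 5·6 = 30
Z: 5·2+3·0+5·0+2·1+4·2 = 20 | 5·4 = 20
E: 5·0+3·5+5·0+2·0+4·0 = 15 | 5·3 = 15
gcd(5,3,5,2,4,5) = 1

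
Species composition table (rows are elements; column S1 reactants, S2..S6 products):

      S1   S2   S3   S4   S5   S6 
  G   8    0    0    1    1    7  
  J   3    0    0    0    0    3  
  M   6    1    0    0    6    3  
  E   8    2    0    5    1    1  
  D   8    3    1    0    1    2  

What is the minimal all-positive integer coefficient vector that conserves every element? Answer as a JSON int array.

G: 4·8 = 32 | 6·0+5·0+3·1+1·1+4·7 = 32
J: 4·3 = 12 | 6·0+5·0+3·0+1·0+4·3 = 12
M: 4·6 = 24 | 6·1+5·0+3·0+1·6+4·3 = 24
E: 4·8 = 32 | 6·2+5·0+3·5+1·1+4·1 = 32
D: 4·8 = 32 | 6·3+5·1+3·0+1·1+4·2 = 32
gcd(4,6,5,3,1,4) = 1

Coefficients: [4, 6, 5, 3, 1, 4]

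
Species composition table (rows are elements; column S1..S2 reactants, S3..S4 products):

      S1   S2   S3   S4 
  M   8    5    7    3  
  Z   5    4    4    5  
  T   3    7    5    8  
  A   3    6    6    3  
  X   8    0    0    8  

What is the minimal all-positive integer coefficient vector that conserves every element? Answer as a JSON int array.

M: 2·8+5·5 = 41 | 5·7+2·3 = 41
Z: 2·5+5·4 = 30 | 5·4+2·5 = 30
T: 2·3+5·7 = 41 | 5·5+2·8 = 41
A: 2·3+5·6 = 36 | 5·6+2·3 = 36
X: 2·8+5·0 = 16 | 5·0+2·8 = 16
gcd(2,5,5,2) = 1

Coefficients: [2, 5, 5, 2]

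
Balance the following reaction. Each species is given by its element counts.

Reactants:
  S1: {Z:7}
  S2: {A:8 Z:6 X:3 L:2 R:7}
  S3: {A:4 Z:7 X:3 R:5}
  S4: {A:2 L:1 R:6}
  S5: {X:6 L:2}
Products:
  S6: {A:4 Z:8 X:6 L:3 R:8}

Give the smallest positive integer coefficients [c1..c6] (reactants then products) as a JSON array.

A: 5·0+1·8+1·4+6·2+5·0 = 24 | 6·4 = 24
Z: 5·7+1·6+1·7+6·0+5·0 = 48 | 6·8 = 48
X: 5·0+1·3+1·3+6·0+5·6 = 36 | 6·6 = 36
L: 5·0+1·2+1·0+6·1+5·2 = 18 | 6·3 = 18
R: 5·0+1·7+1·5+6·6+5·0 = 48 | 6·8 = 48
gcd(5,1,1,6,5,6) = 1

Coefficients: [5, 1, 1, 6, 5, 6]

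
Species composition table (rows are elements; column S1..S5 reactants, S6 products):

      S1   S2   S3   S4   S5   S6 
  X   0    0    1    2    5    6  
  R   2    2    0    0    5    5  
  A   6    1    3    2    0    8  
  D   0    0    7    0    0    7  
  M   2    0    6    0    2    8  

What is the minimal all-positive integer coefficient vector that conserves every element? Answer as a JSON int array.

X: 2·0+3·0+5·1+5·2+3·5 = 30 | 5·6 = 30
R: 2·2+3·2+5·0+5·0+3·5 = 25 | 5·5 = 25
A: 2·6+3·1+5·3+5·2+3·0 = 40 | 5·8 = 40
D: 2·0+3·0+5·7+5·0+3·0 = 35 | 5·7 = 35
M: 2·2+3·0+5·6+5·0+3·2 = 40 | 5·8 = 40
gcd(2,3,5,5,3,5) = 1

Coefficients: [2, 3, 5, 5, 3, 5]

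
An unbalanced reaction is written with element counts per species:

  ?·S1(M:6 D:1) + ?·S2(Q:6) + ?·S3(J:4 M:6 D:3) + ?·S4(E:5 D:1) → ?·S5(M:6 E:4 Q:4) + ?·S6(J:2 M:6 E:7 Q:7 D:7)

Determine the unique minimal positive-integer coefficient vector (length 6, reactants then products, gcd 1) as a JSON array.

J: 5·0+5·0+1·4+6·0 = 4 | 4·0+2·2 = 4
M: 5·6+5·0+1·6+6·0 = 36 | 4·6+2·6 = 36
E: 5·0+5·0+1·0+6·5 = 30 | 4·4+2·7 = 30
Q: 5·0+5·6+1·0+6·0 = 30 | 4·4+2·7 = 30
D: 5·1+5·0+1·3+6·1 = 14 | 4·0+2·7 = 14
gcd(5,5,1,6,4,2) = 1

Coefficients: [5, 5, 1, 6, 4, 2]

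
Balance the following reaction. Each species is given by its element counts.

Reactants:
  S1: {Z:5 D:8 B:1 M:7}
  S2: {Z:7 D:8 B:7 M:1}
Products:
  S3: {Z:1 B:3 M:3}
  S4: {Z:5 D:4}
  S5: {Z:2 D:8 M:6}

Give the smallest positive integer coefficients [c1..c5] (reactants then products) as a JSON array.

Coefficients: [5, 1, 4, 4, 4]

Z: 5·5+1·7 = 32 | 4·1+4·5+4·2 = 32
D: 5·8+1·8 = 48 | 4·0+4·4+4·8 = 48
B: 5·1+1·7 = 12 | 4·3+4·0+4·0 = 12
M: 5·7+1·1 = 36 | 4·3+4·0+4·6 = 36
gcd(5,1,4,4,4) = 1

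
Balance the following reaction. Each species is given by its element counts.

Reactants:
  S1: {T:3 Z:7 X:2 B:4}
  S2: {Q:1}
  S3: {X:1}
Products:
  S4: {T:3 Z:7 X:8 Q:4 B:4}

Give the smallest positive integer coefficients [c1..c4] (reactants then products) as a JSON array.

Coefficients: [1, 4, 6, 1]

T: 1·3+4·0+6·0 = 3 | 1·3 = 3
Z: 1·7+4·0+6·0 = 7 | 1·7 = 7
X: 1·2+4·0+6·1 = 8 | 1·8 = 8
Q: 1·0+4·1+6·0 = 4 | 1·4 = 4
B: 1·4+4·0+6·0 = 4 | 1·4 = 4
gcd(1,4,6,1) = 1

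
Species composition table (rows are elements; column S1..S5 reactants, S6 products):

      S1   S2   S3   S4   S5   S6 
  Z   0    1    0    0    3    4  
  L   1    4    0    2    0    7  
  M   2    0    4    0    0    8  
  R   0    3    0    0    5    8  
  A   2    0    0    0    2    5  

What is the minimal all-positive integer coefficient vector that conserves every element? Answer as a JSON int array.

Z: 6·0+4·1+5·0+3·0+4·3 = 16 | 4·4 = 16
L: 6·1+4·4+5·0+3·2+4·0 = 28 | 4·7 = 28
M: 6·2+4·0+5·4+3·0+4·0 = 32 | 4·8 = 32
R: 6·0+4·3+5·0+3·0+4·5 = 32 | 4·8 = 32
A: 6·2+4·0+5·0+3·0+4·2 = 20 | 4·5 = 20
gcd(6,4,5,3,4,4) = 1

Coefficients: [6, 4, 5, 3, 4, 4]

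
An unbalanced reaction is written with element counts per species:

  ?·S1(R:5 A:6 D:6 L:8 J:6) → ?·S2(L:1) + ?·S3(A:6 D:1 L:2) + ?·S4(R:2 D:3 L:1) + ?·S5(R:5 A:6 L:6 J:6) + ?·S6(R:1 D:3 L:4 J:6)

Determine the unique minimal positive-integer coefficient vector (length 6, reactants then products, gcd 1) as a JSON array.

Coefficients: [5, 4, 3, 6, 2, 3]

R: 5·5 = 25 | 4·0+3·0+6·2+2·5+3·1 = 25
A: 5·6 = 30 | 4·0+3·6+6·0+2·6+3·0 = 30
D: 5·6 = 30 | 4·0+3·1+6·3+2·0+3·3 = 30
L: 5·8 = 40 | 4·1+3·2+6·1+2·6+3·4 = 40
J: 5·6 = 30 | 4·0+3·0+6·0+2·6+3·6 = 30
gcd(5,4,3,6,2,3) = 1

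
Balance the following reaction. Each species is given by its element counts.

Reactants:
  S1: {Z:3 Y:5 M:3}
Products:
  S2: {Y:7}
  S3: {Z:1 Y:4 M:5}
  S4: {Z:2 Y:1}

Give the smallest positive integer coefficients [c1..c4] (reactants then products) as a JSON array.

Z: 5·3 = 15 | 1·0+3·1+6·2 = 15
Y: 5·5 = 25 | 1·7+3·4+6·1 = 25
M: 5·3 = 15 | 1·0+3·5+6·0 = 15
gcd(5,1,3,6) = 1

Coefficients: [5, 1, 3, 6]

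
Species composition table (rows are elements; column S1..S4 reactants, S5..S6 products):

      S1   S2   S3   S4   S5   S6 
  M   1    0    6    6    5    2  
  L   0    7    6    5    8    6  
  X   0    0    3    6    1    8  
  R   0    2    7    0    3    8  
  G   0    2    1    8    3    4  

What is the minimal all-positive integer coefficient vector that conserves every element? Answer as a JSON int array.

M: 4·1+3·0+2·6+1·6 = 22 | 4·5+1·2 = 22
L: 4·0+3·7+2·6+1·5 = 38 | 4·8+1·6 = 38
X: 4·0+3·0+2·3+1·6 = 12 | 4·1+1·8 = 12
R: 4·0+3·2+2·7+1·0 = 20 | 4·3+1·8 = 20
G: 4·0+3·2+2·1+1·8 = 16 | 4·3+1·4 = 16
gcd(4,3,2,1,4,1) = 1

Coefficients: [4, 3, 2, 1, 4, 1]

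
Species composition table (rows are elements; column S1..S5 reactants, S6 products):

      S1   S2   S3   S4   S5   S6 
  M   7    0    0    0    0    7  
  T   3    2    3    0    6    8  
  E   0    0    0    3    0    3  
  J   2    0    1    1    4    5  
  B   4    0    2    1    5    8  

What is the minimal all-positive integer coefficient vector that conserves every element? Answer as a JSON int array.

M: 6·7+3·0+4·0+6·0+2·0 = 42 | 6·7 = 42
T: 6·3+3·2+4·3+6·0+2·6 = 48 | 6·8 = 48
E: 6·0+3·0+4·0+6·3+2·0 = 18 | 6·3 = 18
J: 6·2+3·0+4·1+6·1+2·4 = 30 | 6·5 = 30
B: 6·4+3·0+4·2+6·1+2·5 = 48 | 6·8 = 48
gcd(6,3,4,6,2,6) = 1

Coefficients: [6, 3, 4, 6, 2, 6]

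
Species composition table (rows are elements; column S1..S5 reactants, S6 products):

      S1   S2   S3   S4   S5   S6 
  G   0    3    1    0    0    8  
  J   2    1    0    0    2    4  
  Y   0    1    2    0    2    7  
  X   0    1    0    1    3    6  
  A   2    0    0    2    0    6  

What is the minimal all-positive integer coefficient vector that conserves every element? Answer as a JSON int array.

G: 1·0+4·3+4·1+5·0+1·0 = 16 | 2·8 = 16
J: 1·2+4·1+4·0+5·0+1·2 = 8 | 2·4 = 8
Y: 1·0+4·1+4·2+5·0+1·2 = 14 | 2·7 = 14
X: 1·0+4·1+4·0+5·1+1·3 = 12 | 2·6 = 12
A: 1·2+4·0+4·0+5·2+1·0 = 12 | 2·6 = 12
gcd(1,4,4,5,1,2) = 1

Coefficients: [1, 4, 4, 5, 1, 2]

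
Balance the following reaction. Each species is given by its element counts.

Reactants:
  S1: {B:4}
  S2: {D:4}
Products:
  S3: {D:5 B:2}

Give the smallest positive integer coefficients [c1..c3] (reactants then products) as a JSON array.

Coefficients: [2, 5, 4]

D: 2·0+5·4 = 20 | 4·5 = 20
B: 2·4+5·0 = 8 | 4·2 = 8
gcd(2,5,4) = 1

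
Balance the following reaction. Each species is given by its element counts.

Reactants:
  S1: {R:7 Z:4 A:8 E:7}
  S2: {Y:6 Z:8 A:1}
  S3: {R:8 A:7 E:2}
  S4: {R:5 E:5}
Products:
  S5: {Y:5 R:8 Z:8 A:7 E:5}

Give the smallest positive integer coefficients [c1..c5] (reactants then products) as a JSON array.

Y: 2·0+5·6+3·0+2·0 = 30 | 6·5 = 30
R: 2·7+5·0+3·8+2·5 = 48 | 6·8 = 48
Z: 2·4+5·8+3·0+2·0 = 48 | 6·8 = 48
A: 2·8+5·1+3·7+2·0 = 42 | 6·7 = 42
E: 2·7+5·0+3·2+2·5 = 30 | 6·5 = 30
gcd(2,5,3,2,6) = 1

Coefficients: [2, 5, 3, 2, 6]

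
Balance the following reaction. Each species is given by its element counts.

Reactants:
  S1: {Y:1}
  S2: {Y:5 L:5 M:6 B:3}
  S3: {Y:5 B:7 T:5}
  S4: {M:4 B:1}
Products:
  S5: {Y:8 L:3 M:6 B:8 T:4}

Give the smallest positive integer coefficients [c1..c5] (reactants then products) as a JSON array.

Coefficients: [5, 3, 4, 3, 5]

Y: 5·1+3·5+4·5+3·0 = 40 | 5·8 = 40
L: 5·0+3·5+4·0+3·0 = 15 | 5·3 = 15
M: 5·0+3·6+4·0+3·4 = 30 | 5·6 = 30
B: 5·0+3·3+4·7+3·1 = 40 | 5·8 = 40
T: 5·0+3·0+4·5+3·0 = 20 | 5·4 = 20
gcd(5,3,4,3,5) = 1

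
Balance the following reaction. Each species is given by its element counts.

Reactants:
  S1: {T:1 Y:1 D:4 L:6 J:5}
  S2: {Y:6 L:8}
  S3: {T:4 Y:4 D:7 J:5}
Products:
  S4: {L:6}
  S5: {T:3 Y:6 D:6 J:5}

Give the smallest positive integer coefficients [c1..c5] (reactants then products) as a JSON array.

T: 2·1+3·0+4·4 = 18 | 6·0+6·3 = 18
Y: 2·1+3·6+4·4 = 36 | 6·0+6·6 = 36
D: 2·4+3·0+4·7 = 36 | 6·0+6·6 = 36
L: 2·6+3·8+4·0 = 36 | 6·6+6·0 = 36
J: 2·5+3·0+4·5 = 30 | 6·0+6·5 = 30
gcd(2,3,4,6,6) = 1

Coefficients: [2, 3, 4, 6, 6]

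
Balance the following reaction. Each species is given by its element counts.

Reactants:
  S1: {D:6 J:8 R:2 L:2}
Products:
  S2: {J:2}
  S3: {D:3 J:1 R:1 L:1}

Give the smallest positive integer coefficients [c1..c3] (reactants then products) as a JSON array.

Coefficients: [1, 3, 2]

D: 1·6 = 6 | 3·0+2·3 = 6
J: 1·8 = 8 | 3·2+2·1 = 8
R: 1·2 = 2 | 3·0+2·1 = 2
L: 1·2 = 2 | 3·0+2·1 = 2
gcd(1,3,2) = 1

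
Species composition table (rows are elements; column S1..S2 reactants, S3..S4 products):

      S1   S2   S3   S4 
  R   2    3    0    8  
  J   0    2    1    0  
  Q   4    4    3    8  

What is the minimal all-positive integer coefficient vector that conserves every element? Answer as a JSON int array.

Coefficients: [5, 2, 4, 2]

R: 5·2+2·3 = 16 | 4·0+2·8 = 16
J: 5·0+2·2 = 4 | 4·1+2·0 = 4
Q: 5·4+2·4 = 28 | 4·3+2·8 = 28
gcd(5,2,4,2) = 1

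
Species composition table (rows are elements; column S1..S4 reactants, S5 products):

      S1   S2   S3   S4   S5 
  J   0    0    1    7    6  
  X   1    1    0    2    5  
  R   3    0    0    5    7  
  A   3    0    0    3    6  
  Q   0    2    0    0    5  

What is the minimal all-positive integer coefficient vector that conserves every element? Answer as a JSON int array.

J: 3·0+5·0+5·1+1·7 = 12 | 2·6 = 12
X: 3·1+5·1+5·0+1·2 = 10 | 2·5 = 10
R: 3·3+5·0+5·0+1·5 = 14 | 2·7 = 14
A: 3·3+5·0+5·0+1·3 = 12 | 2·6 = 12
Q: 3·0+5·2+5·0+1·0 = 10 | 2·5 = 10
gcd(3,5,5,1,2) = 1

Coefficients: [3, 5, 5, 1, 2]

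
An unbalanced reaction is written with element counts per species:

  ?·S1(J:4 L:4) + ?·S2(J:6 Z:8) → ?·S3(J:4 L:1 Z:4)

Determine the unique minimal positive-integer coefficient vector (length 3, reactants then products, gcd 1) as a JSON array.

J: 1·4+2·6 = 16 | 4·4 = 16
L: 1·4+2·0 = 4 | 4·1 = 4
Z: 1·0+2·8 = 16 | 4·4 = 16
gcd(1,2,4) = 1

Coefficients: [1, 2, 4]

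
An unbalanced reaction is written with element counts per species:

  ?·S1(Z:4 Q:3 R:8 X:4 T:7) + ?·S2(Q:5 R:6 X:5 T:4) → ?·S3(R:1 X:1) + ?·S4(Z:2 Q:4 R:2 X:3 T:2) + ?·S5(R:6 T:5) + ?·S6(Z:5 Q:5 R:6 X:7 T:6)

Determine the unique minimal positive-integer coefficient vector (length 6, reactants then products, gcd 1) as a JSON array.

Z: 5·4+3·0 = 20 | 6·0+5·2+5·0+2·5 = 20
Q: 5·3+3·5 = 30 | 6·0+5·4+5·0+2·5 = 30
R: 5·8+3·6 = 58 | 6·1+5·2+5·6+2·6 = 58
X: 5·4+3·5 = 35 | 6·1+5·3+5·0+2·7 = 35
T: 5·7+3·4 = 47 | 6·0+5·2+5·5+2·6 = 47
gcd(5,3,6,5,5,2) = 1

Coefficients: [5, 3, 6, 5, 5, 2]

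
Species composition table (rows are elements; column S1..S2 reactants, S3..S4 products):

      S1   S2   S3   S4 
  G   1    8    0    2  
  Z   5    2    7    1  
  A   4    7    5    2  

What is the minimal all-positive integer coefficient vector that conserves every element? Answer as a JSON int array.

G: 2·1+1·8 = 10 | 1·0+5·2 = 10
Z: 2·5+1·2 = 12 | 1·7+5·1 = 12
A: 2·4+1·7 = 15 | 1·5+5·2 = 15
gcd(2,1,1,5) = 1

Coefficients: [2, 1, 1, 5]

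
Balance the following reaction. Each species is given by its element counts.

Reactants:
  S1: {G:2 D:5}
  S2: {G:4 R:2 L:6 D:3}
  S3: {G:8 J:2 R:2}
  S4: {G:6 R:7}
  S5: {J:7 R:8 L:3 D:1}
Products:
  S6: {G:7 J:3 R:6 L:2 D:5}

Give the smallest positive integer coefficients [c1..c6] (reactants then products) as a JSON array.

Coefficients: [5, 1, 2, 2, 2, 6]

G: 5·2+1·4+2·8+2·6+2·0 = 42 | 6·7 = 42
J: 5·0+1·0+2·2+2·0+2·7 = 18 | 6·3 = 18
R: 5·0+1·2+2·2+2·7+2·8 = 36 | 6·6 = 36
L: 5·0+1·6+2·0+2·0+2·3 = 12 | 6·2 = 12
D: 5·5+1·3+2·0+2·0+2·1 = 30 | 6·5 = 30
gcd(5,1,2,2,2,6) = 1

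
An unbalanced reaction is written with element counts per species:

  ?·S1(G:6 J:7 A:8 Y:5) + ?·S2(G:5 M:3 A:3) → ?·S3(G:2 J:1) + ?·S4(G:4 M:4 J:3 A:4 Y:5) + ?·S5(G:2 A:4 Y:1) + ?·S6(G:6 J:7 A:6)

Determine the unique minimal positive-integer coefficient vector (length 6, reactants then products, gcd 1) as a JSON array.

G: 4·6+4·5 = 44 | 5·2+3·4+5·2+2·6 = 44
M: 4·0+4·3 = 12 | 5·0+3·4+5·0+2·0 = 12
J: 4·7+4·0 = 28 | 5·1+3·3+5·0+2·7 = 28
A: 4·8+4·3 = 44 | 5·0+3·4+5·4+2·6 = 44
Y: 4·5+4·0 = 20 | 5·0+3·5+5·1+2·0 = 20
gcd(4,4,5,3,5,2) = 1

Coefficients: [4, 4, 5, 3, 5, 2]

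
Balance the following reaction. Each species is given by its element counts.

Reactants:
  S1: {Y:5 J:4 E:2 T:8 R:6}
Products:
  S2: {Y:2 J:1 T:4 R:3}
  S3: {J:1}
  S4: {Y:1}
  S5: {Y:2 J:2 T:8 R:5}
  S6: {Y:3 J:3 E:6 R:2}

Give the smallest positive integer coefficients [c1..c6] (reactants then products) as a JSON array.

Y: 3·5 = 15 | 2·2+3·0+4·1+2·2+1·3 = 15
J: 3·4 = 12 | 2·1+3·1+4·0+2·2+1·3 = 12
E: 3·2 = 6 | 2·0+3·0+4·0+2·0+1·6 = 6
T: 3·8 = 24 | 2·4+3·0+4·0+2·8+1·0 = 24
R: 3·6 = 18 | 2·3+3·0+4·0+2·5+1·2 = 18
gcd(3,2,3,4,2,1) = 1

Coefficients: [3, 2, 3, 4, 2, 1]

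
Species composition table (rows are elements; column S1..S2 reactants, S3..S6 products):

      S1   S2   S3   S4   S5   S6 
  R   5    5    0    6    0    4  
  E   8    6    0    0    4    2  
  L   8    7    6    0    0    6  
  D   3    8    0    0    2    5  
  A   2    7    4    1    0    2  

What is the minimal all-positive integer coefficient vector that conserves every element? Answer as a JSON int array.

Coefficients: [2, 2, 3, 2, 6, 2]

R: 2·5+2·5 = 20 | 3·0+2·6+6·0+2·4 = 20
E: 2·8+2·6 = 28 | 3·0+2·0+6·4+2·2 = 28
L: 2·8+2·7 = 30 | 3·6+2·0+6·0+2·6 = 30
D: 2·3+2·8 = 22 | 3·0+2·0+6·2+2·5 = 22
A: 2·2+2·7 = 18 | 3·4+2·1+6·0+2·2 = 18
gcd(2,2,3,2,6,2) = 1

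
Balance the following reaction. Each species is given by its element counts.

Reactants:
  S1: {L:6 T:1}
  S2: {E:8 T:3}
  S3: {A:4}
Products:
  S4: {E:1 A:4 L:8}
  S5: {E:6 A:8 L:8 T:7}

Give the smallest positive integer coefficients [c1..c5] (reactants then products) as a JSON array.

E: 4·0+1·8+4·0 = 8 | 2·1+1·6 = 8
A: 4·0+1·0+4·4 = 16 | 2·4+1·8 = 16
L: 4·6+1·0+4·0 = 24 | 2·8+1·8 = 24
T: 4·1+1·3+4·0 = 7 | 2·0+1·7 = 7
gcd(4,1,4,2,1) = 1

Coefficients: [4, 1, 4, 2, 1]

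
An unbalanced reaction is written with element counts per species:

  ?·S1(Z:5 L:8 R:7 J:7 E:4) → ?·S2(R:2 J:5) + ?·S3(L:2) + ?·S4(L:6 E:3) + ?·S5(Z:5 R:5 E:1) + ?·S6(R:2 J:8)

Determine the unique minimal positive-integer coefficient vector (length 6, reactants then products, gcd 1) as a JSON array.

Coefficients: [3, 1, 3, 3, 3, 2]

Z: 3·5 = 15 | 1·0+3·0+3·0+3·5+2·0 = 15
L: 3·8 = 24 | 1·0+3·2+3·6+3·0+2·0 = 24
R: 3·7 = 21 | 1·2+3·0+3·0+3·5+2·2 = 21
J: 3·7 = 21 | 1·5+3·0+3·0+3·0+2·8 = 21
E: 3·4 = 12 | 1·0+3·0+3·3+3·1+2·0 = 12
gcd(3,1,3,3,3,2) = 1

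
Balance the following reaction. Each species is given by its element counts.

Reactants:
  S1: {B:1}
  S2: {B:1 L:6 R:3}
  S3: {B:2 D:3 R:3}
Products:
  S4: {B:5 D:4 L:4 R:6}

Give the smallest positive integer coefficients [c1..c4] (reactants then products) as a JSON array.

Coefficients: [5, 2, 4, 3]

B: 5·1+2·1+4·2 = 15 | 3·5 = 15
D: 5·0+2·0+4·3 = 12 | 3·4 = 12
L: 5·0+2·6+4·0 = 12 | 3·4 = 12
R: 5·0+2·3+4·3 = 18 | 3·6 = 18
gcd(5,2,4,3) = 1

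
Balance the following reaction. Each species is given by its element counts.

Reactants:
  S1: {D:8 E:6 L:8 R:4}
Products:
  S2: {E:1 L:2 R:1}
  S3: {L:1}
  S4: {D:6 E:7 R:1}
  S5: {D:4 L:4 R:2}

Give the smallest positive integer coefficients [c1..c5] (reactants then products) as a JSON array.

Coefficients: [3, 4, 4, 2, 3]

D: 3·8 = 24 | 4·0+4·0+2·6+3·4 = 24
E: 3·6 = 18 | 4·1+4·0+2·7+3·0 = 18
L: 3·8 = 24 | 4·2+4·1+2·0+3·4 = 24
R: 3·4 = 12 | 4·1+4·0+2·1+3·2 = 12
gcd(3,4,4,2,3) = 1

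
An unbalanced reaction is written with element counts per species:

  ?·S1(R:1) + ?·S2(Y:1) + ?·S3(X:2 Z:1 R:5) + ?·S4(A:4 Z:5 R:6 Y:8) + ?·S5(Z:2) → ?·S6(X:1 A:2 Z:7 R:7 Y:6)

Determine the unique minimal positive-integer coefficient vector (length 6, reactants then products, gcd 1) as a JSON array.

X: 3·0+4·0+1·2+1·0+4·0 = 2 | 2·1 = 2
A: 3·0+4·0+1·0+1·4+4·0 = 4 | 2·2 = 4
Z: 3·0+4·0+1·1+1·5+4·2 = 14 | 2·7 = 14
R: 3·1+4·0+1·5+1·6+4·0 = 14 | 2·7 = 14
Y: 3·0+4·1+1·0+1·8+4·0 = 12 | 2·6 = 12
gcd(3,4,1,1,4,2) = 1

Coefficients: [3, 4, 1, 1, 4, 2]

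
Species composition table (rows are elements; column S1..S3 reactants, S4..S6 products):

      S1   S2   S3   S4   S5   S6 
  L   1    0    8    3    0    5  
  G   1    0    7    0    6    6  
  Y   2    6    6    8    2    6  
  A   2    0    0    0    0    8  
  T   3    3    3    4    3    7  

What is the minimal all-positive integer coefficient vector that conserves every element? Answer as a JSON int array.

Coefficients: [4, 5, 2, 5, 2, 1]

L: 4·1+5·0+2·8 = 20 | 5·3+2·0+1·5 = 20
G: 4·1+5·0+2·7 = 18 | 5·0+2·6+1·6 = 18
Y: 4·2+5·6+2·6 = 50 | 5·8+2·2+1·6 = 50
A: 4·2+5·0+2·0 = 8 | 5·0+2·0+1·8 = 8
T: 4·3+5·3+2·3 = 33 | 5·4+2·3+1·7 = 33
gcd(4,5,2,5,2,1) = 1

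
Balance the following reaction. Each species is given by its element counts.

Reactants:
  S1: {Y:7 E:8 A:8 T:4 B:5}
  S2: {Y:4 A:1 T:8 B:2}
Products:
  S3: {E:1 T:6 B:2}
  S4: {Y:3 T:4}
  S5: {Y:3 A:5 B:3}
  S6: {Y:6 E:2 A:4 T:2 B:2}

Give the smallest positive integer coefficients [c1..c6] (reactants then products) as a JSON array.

Coefficients: [1, 5, 4, 4, 1, 2]

Y: 1·7+5·4 = 27 | 4·0+4·3+1·3+2·6 = 27
E: 1·8+5·0 = 8 | 4·1+4·0+1·0+2·2 = 8
A: 1·8+5·1 = 13 | 4·0+4·0+1·5+2·4 = 13
T: 1·4+5·8 = 44 | 4·6+4·4+1·0+2·2 = 44
B: 1·5+5·2 = 15 | 4·2+4·0+1·3+2·2 = 15
gcd(1,5,4,4,1,2) = 1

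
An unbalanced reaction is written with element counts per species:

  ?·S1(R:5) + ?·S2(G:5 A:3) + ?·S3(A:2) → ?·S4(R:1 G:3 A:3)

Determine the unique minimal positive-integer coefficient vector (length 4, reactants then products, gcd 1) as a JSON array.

R: 1·5+3·0+3·0 = 5 | 5·1 = 5
G: 1·0+3·5+3·0 = 15 | 5·3 = 15
A: 1·0+3·3+3·2 = 15 | 5·3 = 15
gcd(1,3,3,5) = 1

Coefficients: [1, 3, 3, 5]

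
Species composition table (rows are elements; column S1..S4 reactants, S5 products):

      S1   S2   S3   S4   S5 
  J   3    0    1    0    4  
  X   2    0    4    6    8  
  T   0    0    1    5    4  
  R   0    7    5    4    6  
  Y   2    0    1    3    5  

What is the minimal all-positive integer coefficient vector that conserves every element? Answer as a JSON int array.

J: 5·3+1·0+1·1+3·0 = 16 | 4·4 = 16
X: 5·2+1·0+1·4+3·6 = 32 | 4·8 = 32
T: 5·0+1·0+1·1+3·5 = 16 | 4·4 = 16
R: 5·0+1·7+1·5+3·4 = 24 | 4·6 = 24
Y: 5·2+1·0+1·1+3·3 = 20 | 4·5 = 20
gcd(5,1,1,3,4) = 1

Coefficients: [5, 1, 1, 3, 4]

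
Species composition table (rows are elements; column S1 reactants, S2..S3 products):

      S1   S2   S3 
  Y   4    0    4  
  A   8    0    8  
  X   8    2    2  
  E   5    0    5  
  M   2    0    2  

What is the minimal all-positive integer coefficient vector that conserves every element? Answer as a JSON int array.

Coefficients: [1, 3, 1]

Y: 1·4 = 4 | 3·0+1·4 = 4
A: 1·8 = 8 | 3·0+1·8 = 8
X: 1·8 = 8 | 3·2+1·2 = 8
E: 1·5 = 5 | 3·0+1·5 = 5
M: 1·2 = 2 | 3·0+1·2 = 2
gcd(1,3,1) = 1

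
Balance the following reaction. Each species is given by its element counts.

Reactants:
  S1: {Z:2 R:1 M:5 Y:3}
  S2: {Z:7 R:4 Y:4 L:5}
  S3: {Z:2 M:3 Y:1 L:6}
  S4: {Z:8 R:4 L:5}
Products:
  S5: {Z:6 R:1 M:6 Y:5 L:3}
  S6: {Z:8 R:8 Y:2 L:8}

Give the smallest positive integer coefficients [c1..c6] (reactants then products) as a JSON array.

Z: 6·2+4·7+2·2+2·8 = 60 | 6·6+3·8 = 60
R: 6·1+4·4+2·0+2·4 = 30 | 6·1+3·8 = 30
M: 6·5+4·0+2·3+2·0 = 36 | 6·6+3·0 = 36
Y: 6·3+4·4+2·1+2·0 = 36 | 6·5+3·2 = 36
L: 6·0+4·5+2·6+2·5 = 42 | 6·3+3·8 = 42
gcd(6,4,2,2,6,3) = 1

Coefficients: [6, 4, 2, 2, 6, 3]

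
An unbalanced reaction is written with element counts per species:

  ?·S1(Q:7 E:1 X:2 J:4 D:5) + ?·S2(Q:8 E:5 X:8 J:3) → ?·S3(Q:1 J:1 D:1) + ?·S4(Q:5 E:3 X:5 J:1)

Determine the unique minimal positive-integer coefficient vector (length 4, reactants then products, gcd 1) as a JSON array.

Coefficients: [1, 1, 5, 2]

Q: 1·7+1·8 = 15 | 5·1+2·5 = 15
E: 1·1+1·5 = 6 | 5·0+2·3 = 6
X: 1·2+1·8 = 10 | 5·0+2·5 = 10
J: 1·4+1·3 = 7 | 5·1+2·1 = 7
D: 1·5+1·0 = 5 | 5·1+2·0 = 5
gcd(1,1,5,2) = 1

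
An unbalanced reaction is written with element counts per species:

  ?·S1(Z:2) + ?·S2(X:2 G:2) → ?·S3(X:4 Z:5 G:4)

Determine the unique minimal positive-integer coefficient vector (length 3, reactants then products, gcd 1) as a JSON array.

X: 5·0+4·2 = 8 | 2·4 = 8
Z: 5·2+4·0 = 10 | 2·5 = 10
G: 5·0+4·2 = 8 | 2·4 = 8
gcd(5,4,2) = 1

Coefficients: [5, 4, 2]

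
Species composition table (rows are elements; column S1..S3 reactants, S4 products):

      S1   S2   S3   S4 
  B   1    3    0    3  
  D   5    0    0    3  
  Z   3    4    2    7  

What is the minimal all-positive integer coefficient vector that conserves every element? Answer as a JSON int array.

B: 3·1+4·3+5·0 = 15 | 5·3 = 15
D: 3·5+4·0+5·0 = 15 | 5·3 = 15
Z: 3·3+4·4+5·2 = 35 | 5·7 = 35
gcd(3,4,5,5) = 1

Coefficients: [3, 4, 5, 5]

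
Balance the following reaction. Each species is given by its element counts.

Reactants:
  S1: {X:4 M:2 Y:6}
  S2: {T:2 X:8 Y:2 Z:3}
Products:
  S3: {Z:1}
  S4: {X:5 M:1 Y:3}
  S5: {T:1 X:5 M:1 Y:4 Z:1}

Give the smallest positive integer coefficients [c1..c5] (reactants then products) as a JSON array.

Coefficients: [4, 3, 3, 2, 6]

T: 4·0+3·2 = 6 | 3·0+2·0+6·1 = 6
X: 4·4+3·8 = 40 | 3·0+2·5+6·5 = 40
M: 4·2+3·0 = 8 | 3·0+2·1+6·1 = 8
Y: 4·6+3·2 = 30 | 3·0+2·3+6·4 = 30
Z: 4·0+3·3 = 9 | 3·1+2·0+6·1 = 9
gcd(4,3,3,2,6) = 1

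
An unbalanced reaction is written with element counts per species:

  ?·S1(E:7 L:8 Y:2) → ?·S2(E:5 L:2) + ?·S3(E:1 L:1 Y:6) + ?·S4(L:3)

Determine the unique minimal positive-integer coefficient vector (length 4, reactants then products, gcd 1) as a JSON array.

Coefficients: [3, 4, 1, 5]

E: 3·7 = 21 | 4·5+1·1+5·0 = 21
L: 3·8 = 24 | 4·2+1·1+5·3 = 24
Y: 3·2 = 6 | 4·0+1·6+5·0 = 6
gcd(3,4,1,5) = 1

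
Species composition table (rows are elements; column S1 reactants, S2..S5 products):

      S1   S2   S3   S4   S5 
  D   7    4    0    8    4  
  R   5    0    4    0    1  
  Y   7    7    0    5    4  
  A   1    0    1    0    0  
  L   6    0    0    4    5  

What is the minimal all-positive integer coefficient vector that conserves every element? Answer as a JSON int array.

D: 4·7 = 28 | 1·4+4·0+1·8+4·4 = 28
R: 4·5 = 20 | 1·0+4·4+1·0+4·1 = 20
Y: 4·7 = 28 | 1·7+4·0+1·5+4·4 = 28
A: 4·1 = 4 | 1·0+4·1+1·0+4·0 = 4
L: 4·6 = 24 | 1·0+4·0+1·4+4·5 = 24
gcd(4,1,4,1,4) = 1

Coefficients: [4, 1, 4, 1, 4]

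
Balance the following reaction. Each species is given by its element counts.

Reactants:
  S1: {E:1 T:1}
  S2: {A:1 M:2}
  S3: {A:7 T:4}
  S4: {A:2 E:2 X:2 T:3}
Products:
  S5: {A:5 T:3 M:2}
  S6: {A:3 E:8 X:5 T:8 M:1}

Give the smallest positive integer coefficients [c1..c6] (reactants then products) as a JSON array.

Coefficients: [6, 4, 1, 5, 3, 2]

A: 6·0+4·1+1·7+5·2 = 21 | 3·5+2·3 = 21
E: 6·1+4·0+1·0+5·2 = 16 | 3·0+2·8 = 16
X: 6·0+4·0+1·0+5·2 = 10 | 3·0+2·5 = 10
T: 6·1+4·0+1·4+5·3 = 25 | 3·3+2·8 = 25
M: 6·0+4·2+1·0+5·0 = 8 | 3·2+2·1 = 8
gcd(6,4,1,5,3,2) = 1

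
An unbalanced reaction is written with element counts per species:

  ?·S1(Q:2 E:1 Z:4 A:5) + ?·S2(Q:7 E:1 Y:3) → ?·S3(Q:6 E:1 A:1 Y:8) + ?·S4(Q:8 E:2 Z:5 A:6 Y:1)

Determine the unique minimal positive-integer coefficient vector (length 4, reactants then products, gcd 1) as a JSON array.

Coefficients: [5, 4, 1, 4]

Q: 5·2+4·7 = 38 | 1·6+4·8 = 38
E: 5·1+4·1 = 9 | 1·1+4·2 = 9
Z: 5·4+4·0 = 20 | 1·0+4·5 = 20
A: 5·5+4·0 = 25 | 1·1+4·6 = 25
Y: 5·0+4·3 = 12 | 1·8+4·1 = 12
gcd(5,4,1,4) = 1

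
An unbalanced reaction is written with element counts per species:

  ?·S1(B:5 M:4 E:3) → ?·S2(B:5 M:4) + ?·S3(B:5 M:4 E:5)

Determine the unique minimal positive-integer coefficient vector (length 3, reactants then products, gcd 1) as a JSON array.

B: 5·5 = 25 | 2·5+3·5 = 25
M: 5·4 = 20 | 2·4+3·4 = 20
E: 5·3 = 15 | 2·0+3·5 = 15
gcd(5,2,3) = 1

Coefficients: [5, 2, 3]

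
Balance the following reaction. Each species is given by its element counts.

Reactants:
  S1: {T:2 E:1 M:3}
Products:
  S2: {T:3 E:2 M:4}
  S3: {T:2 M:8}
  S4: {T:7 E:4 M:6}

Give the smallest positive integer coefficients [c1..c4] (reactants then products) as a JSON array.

T: 6·2 = 12 | 1·3+1·2+1·7 = 12
E: 6·1 = 6 | 1·2+1·0+1·4 = 6
M: 6·3 = 18 | 1·4+1·8+1·6 = 18
gcd(6,1,1,1) = 1

Coefficients: [6, 1, 1, 1]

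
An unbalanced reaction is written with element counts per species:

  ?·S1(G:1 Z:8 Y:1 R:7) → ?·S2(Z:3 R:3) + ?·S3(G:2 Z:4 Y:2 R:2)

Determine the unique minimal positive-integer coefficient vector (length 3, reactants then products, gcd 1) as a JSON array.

G: 2·1 = 2 | 4·0+1·2 = 2
Z: 2·8 = 16 | 4·3+1·4 = 16
Y: 2·1 = 2 | 4·0+1·2 = 2
R: 2·7 = 14 | 4·3+1·2 = 14
gcd(2,4,1) = 1

Coefficients: [2, 4, 1]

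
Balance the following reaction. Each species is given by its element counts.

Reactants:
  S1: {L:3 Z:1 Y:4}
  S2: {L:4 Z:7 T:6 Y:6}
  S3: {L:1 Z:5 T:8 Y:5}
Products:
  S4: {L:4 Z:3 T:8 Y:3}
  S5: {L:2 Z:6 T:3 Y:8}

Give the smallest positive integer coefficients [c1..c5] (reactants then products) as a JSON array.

L: 5·3+3·4+5·1 = 32 | 5·4+6·2 = 32
Z: 5·1+3·7+5·5 = 51 | 5·3+6·6 = 51
T: 5·0+3·6+5·8 = 58 | 5·8+6·3 = 58
Y: 5·4+3·6+5·5 = 63 | 5·3+6·8 = 63
gcd(5,3,5,5,6) = 1

Coefficients: [5, 3, 5, 5, 6]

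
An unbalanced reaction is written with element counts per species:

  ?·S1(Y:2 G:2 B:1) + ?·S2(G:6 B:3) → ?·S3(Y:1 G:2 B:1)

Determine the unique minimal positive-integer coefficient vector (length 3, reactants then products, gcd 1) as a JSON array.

Y: 3·2+1·0 = 6 | 6·1 = 6
G: 3·2+1·6 = 12 | 6·2 = 12
B: 3·1+1·3 = 6 | 6·1 = 6
gcd(3,1,6) = 1

Coefficients: [3, 1, 6]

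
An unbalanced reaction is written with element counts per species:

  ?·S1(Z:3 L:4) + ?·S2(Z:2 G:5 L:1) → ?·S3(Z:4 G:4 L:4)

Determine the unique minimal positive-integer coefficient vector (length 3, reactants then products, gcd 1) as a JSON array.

Z: 4·3+4·2 = 20 | 5·4 = 20
G: 4·0+4·5 = 20 | 5·4 = 20
L: 4·4+4·1 = 20 | 5·4 = 20
gcd(4,4,5) = 1

Coefficients: [4, 4, 5]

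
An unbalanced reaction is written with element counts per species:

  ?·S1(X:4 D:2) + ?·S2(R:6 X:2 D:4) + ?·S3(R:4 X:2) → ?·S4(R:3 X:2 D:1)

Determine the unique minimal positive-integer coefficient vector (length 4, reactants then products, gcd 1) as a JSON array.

Coefficients: [1, 1, 3, 6]

R: 1·0+1·6+3·4 = 18 | 6·3 = 18
X: 1·4+1·2+3·2 = 12 | 6·2 = 12
D: 1·2+1·4+3·0 = 6 | 6·1 = 6
gcd(1,1,3,6) = 1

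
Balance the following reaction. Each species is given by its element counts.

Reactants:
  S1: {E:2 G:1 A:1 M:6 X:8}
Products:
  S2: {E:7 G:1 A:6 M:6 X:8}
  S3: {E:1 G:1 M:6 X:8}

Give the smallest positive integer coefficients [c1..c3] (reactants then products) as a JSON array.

Coefficients: [6, 1, 5]

E: 6·2 = 12 | 1·7+5·1 = 12
G: 6·1 = 6 | 1·1+5·1 = 6
A: 6·1 = 6 | 1·6+5·0 = 6
M: 6·6 = 36 | 1·6+5·6 = 36
X: 6·8 = 48 | 1·8+5·8 = 48
gcd(6,1,5) = 1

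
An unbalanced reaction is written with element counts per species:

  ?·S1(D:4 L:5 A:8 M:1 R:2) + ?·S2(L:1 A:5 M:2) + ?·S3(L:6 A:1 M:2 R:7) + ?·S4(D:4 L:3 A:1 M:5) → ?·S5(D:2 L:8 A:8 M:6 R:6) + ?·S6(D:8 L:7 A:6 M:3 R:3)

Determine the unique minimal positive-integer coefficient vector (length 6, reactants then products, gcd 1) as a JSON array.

D: 2·4+6·0+5·0+3·4 = 20 | 6·2+1·8 = 20
L: 2·5+6·1+5·6+3·3 = 55 | 6·8+1·7 = 55
A: 2·8+6·5+5·1+3·1 = 54 | 6·8+1·6 = 54
M: 2·1+6·2+5·2+3·5 = 39 | 6·6+1·3 = 39
R: 2·2+6·0+5·7+3·0 = 39 | 6·6+1·3 = 39
gcd(2,6,5,3,6,1) = 1

Coefficients: [2, 6, 5, 3, 6, 1]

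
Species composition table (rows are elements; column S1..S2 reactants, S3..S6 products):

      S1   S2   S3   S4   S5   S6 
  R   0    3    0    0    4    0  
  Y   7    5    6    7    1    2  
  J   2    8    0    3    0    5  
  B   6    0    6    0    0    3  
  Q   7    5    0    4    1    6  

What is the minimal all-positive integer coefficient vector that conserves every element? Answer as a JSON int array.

Coefficients: [5, 4, 2, 4, 3, 6]

R: 5·0+4·3 = 12 | 2·0+4·0+3·4+6·0 = 12
Y: 5·7+4·5 = 55 | 2·6+4·7+3·1+6·2 = 55
J: 5·2+4·8 = 42 | 2·0+4·3+3·0+6·5 = 42
B: 5·6+4·0 = 30 | 2·6+4·0+3·0+6·3 = 30
Q: 5·7+4·5 = 55 | 2·0+4·4+3·1+6·6 = 55
gcd(5,4,2,4,3,6) = 1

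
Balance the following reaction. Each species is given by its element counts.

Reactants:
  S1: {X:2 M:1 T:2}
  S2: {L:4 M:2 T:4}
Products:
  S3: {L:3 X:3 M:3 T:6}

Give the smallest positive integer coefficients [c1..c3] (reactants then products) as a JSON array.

Coefficients: [6, 3, 4]

L: 6·0+3·4 = 12 | 4·3 = 12
X: 6·2+3·0 = 12 | 4·3 = 12
M: 6·1+3·2 = 12 | 4·3 = 12
T: 6·2+3·4 = 24 | 4·6 = 24
gcd(6,3,4) = 1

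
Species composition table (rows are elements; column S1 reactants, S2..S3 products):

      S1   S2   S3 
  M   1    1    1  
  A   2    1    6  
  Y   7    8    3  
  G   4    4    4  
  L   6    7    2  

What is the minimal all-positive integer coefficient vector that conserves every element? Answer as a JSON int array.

M: 5·1 = 5 | 4·1+1·1 = 5
A: 5·2 = 10 | 4·1+1·6 = 10
Y: 5·7 = 35 | 4·8+1·3 = 35
G: 5·4 = 20 | 4·4+1·4 = 20
L: 5·6 = 30 | 4·7+1·2 = 30
gcd(5,4,1) = 1

Coefficients: [5, 4, 1]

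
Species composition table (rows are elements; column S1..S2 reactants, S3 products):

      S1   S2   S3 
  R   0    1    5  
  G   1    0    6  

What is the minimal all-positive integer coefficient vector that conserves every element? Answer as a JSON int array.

Coefficients: [6, 5, 1]

R: 6·0+5·1 = 5 | 1·5 = 5
G: 6·1+5·0 = 6 | 1·6 = 6
gcd(6,5,1) = 1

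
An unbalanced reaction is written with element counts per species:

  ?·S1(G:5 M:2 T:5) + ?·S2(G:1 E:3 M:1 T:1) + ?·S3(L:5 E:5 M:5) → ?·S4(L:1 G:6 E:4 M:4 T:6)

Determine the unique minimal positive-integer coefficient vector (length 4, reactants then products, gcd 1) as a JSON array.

Coefficients: [5, 5, 1, 5]

L: 5·0+5·0+1·5 = 5 | 5·1 = 5
G: 5·5+5·1+1·0 = 30 | 5·6 = 30
E: 5·0+5·3+1·5 = 20 | 5·4 = 20
M: 5·2+5·1+1·5 = 20 | 5·4 = 20
T: 5·5+5·1+1·0 = 30 | 5·6 = 30
gcd(5,5,1,5) = 1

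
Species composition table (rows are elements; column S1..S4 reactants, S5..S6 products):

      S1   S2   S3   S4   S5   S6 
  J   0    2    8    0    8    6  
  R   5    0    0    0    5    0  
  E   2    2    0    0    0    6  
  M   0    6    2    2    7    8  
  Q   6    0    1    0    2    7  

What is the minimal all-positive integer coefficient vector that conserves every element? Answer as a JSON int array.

Coefficients: [4, 5, 5, 6, 4, 3]

J: 4·0+5·2+5·8+6·0 = 50 | 4·8+3·6 = 50
R: 4·5+5·0+5·0+6·0 = 20 | 4·5+3·0 = 20
E: 4·2+5·2+5·0+6·0 = 18 | 4·0+3·6 = 18
M: 4·0+5·6+5·2+6·2 = 52 | 4·7+3·8 = 52
Q: 4·6+5·0+5·1+6·0 = 29 | 4·2+3·7 = 29
gcd(4,5,5,6,4,3) = 1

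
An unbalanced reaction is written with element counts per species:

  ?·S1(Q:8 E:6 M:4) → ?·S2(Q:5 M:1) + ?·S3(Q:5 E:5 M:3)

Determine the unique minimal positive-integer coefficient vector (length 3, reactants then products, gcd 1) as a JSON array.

Coefficients: [5, 2, 6]

Q: 5·8 = 40 | 2·5+6·5 = 40
E: 5·6 = 30 | 2·0+6·5 = 30
M: 5·4 = 20 | 2·1+6·3 = 20
gcd(5,2,6) = 1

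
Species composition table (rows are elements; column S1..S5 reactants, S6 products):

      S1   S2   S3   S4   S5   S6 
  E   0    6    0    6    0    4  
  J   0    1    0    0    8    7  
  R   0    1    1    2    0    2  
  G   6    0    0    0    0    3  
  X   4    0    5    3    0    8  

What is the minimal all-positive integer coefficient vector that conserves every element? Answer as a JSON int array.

Coefficients: [3, 2, 6, 2, 5, 6]

E: 3·0+2·6+6·0+2·6+5·0 = 24 | 6·4 = 24
J: 3·0+2·1+6·0+2·0+5·8 = 42 | 6·7 = 42
R: 3·0+2·1+6·1+2·2+5·0 = 12 | 6·2 = 12
G: 3·6+2·0+6·0+2·0+5·0 = 18 | 6·3 = 18
X: 3·4+2·0+6·5+2·3+5·0 = 48 | 6·8 = 48
gcd(3,2,6,2,5,6) = 1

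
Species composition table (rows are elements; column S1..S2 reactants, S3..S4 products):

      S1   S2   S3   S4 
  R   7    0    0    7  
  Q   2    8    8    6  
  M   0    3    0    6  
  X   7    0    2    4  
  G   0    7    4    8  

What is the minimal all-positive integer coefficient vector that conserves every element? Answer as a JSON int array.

Coefficients: [2, 4, 3, 2]

R: 2·7+4·0 = 14 | 3·0+2·7 = 14
Q: 2·2+4·8 = 36 | 3·8+2·6 = 36
M: 2·0+4·3 = 12 | 3·0+2·6 = 12
X: 2·7+4·0 = 14 | 3·2+2·4 = 14
G: 2·0+4·7 = 28 | 3·4+2·8 = 28
gcd(2,4,3,2) = 1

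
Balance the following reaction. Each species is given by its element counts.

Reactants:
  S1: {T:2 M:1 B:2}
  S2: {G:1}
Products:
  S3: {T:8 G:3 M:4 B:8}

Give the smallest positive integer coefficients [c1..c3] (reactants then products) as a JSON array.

T: 4·2+3·0 = 8 | 1·8 = 8
G: 4·0+3·1 = 3 | 1·3 = 3
M: 4·1+3·0 = 4 | 1·4 = 4
B: 4·2+3·0 = 8 | 1·8 = 8
gcd(4,3,1) = 1

Coefficients: [4, 3, 1]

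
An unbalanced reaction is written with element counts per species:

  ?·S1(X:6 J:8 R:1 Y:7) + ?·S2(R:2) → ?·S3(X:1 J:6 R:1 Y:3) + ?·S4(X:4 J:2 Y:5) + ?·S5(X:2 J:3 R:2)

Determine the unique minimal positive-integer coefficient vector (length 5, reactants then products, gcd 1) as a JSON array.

X: 6·6+3·0 = 36 | 4·1+6·4+4·2 = 36
J: 6·8+3·0 = 48 | 4·6+6·2+4·3 = 48
R: 6·1+3·2 = 12 | 4·1+6·0+4·2 = 12
Y: 6·7+3·0 = 42 | 4·3+6·5+4·0 = 42
gcd(6,3,4,6,4) = 1

Coefficients: [6, 3, 4, 6, 4]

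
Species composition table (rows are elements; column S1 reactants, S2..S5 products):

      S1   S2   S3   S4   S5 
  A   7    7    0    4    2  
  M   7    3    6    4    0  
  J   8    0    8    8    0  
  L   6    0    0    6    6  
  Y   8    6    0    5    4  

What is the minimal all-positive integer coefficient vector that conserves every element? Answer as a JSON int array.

Coefficients: [5, 3, 3, 2, 3]

A: 5·7 = 35 | 3·7+3·0+2·4+3·2 = 35
M: 5·7 = 35 | 3·3+3·6+2·4+3·0 = 35
J: 5·8 = 40 | 3·0+3·8+2·8+3·0 = 40
L: 5·6 = 30 | 3·0+3·0+2·6+3·6 = 30
Y: 5·8 = 40 | 3·6+3·0+2·5+3·4 = 40
gcd(5,3,3,2,3) = 1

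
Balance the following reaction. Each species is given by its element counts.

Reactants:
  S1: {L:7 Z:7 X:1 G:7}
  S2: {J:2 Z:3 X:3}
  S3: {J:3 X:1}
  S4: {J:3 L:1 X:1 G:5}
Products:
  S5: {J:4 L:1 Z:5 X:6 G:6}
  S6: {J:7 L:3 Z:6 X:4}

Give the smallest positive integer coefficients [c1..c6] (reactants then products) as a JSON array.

J: 1·0+5·2+3·3+1·3 = 22 | 2·4+2·7 = 22
L: 1·7+5·0+3·0+1·1 = 8 | 2·1+2·3 = 8
Z: 1·7+5·3+3·0+1·0 = 22 | 2·5+2·6 = 22
X: 1·1+5·3+3·1+1·1 = 20 | 2·6+2·4 = 20
G: 1·7+5·0+3·0+1·5 = 12 | 2·6+2·0 = 12
gcd(1,5,3,1,2,2) = 1

Coefficients: [1, 5, 3, 1, 2, 2]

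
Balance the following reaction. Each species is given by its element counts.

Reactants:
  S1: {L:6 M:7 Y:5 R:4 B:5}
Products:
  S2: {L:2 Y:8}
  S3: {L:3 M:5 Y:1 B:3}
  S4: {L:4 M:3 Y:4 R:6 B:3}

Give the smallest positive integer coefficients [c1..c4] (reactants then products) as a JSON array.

L: 6·6 = 36 | 1·2+6·3+4·4 = 36
M: 6·7 = 42 | 1·0+6·5+4·3 = 42
Y: 6·5 = 30 | 1·8+6·1+4·4 = 30
R: 6·4 = 24 | 1·0+6·0+4·6 = 24
B: 6·5 = 30 | 1·0+6·3+4·3 = 30
gcd(6,1,6,4) = 1

Coefficients: [6, 1, 6, 4]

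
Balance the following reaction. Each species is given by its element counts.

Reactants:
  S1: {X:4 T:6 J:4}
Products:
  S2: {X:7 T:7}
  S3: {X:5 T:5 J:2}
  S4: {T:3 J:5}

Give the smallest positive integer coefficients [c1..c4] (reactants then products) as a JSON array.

Coefficients: [3, 1, 1, 2]

X: 3·4 = 12 | 1·7+1·5+2·0 = 12
T: 3·6 = 18 | 1·7+1·5+2·3 = 18
J: 3·4 = 12 | 1·0+1·2+2·5 = 12
gcd(3,1,1,2) = 1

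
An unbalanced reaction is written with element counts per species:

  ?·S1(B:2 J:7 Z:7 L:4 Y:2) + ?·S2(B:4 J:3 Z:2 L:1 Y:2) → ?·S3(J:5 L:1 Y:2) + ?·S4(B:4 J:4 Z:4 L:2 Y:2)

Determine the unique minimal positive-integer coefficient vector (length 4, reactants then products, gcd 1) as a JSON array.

B: 2·2+5·4 = 24 | 1·0+6·4 = 24
J: 2·7+5·3 = 29 | 1·5+6·4 = 29
Z: 2·7+5·2 = 24 | 1·0+6·4 = 24
L: 2·4+5·1 = 13 | 1·1+6·2 = 13
Y: 2·2+5·2 = 14 | 1·2+6·2 = 14
gcd(2,5,1,6) = 1

Coefficients: [2, 5, 1, 6]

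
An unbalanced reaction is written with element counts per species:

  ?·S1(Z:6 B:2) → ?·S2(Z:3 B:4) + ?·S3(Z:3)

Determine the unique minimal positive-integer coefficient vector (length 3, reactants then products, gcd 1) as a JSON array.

Coefficients: [2, 1, 3]

Z: 2·6 = 12 | 1·3+3·3 = 12
B: 2·2 = 4 | 1·4+3·0 = 4
gcd(2,1,3) = 1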